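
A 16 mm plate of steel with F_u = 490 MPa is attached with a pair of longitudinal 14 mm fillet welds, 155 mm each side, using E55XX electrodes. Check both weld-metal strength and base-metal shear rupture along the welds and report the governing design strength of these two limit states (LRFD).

E55XX → F_EXX = 550 MPa.
t_e = 0.707 × 14 = 9.898 mm; L = 310 mm.
Weld metal: φR_n = 0.75 × 0.6 × 550 × 9.898 × 310 × 10⁻³ = 759.4 kN.
Base metal (shear rupture): φR_n = 0.75 × 0.6 × 490 × 16 × 310 × 10⁻³ = 1094 kN.
Governing: weld metal.

φR_n ≈ 759 kN (weld metal governs)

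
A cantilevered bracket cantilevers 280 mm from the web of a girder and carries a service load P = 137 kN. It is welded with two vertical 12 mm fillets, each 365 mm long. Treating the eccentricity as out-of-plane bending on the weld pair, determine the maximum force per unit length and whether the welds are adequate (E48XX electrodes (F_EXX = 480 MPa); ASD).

f_max ≈ 884 N/mm; adequate

L_w = 2 × 365 = 730 mm; section modulus (unit throat) S = 2 × L²/6 = 44410 mm².
Direct shear f_v = P/L_w = 137×10³/730 = 187.7 N/mm.
Moment M = P × e = 137×10³ × 280 = 38360000 N·mm; bending f_b = M/S = 863.8 N/mm.
f_max = √(f_v² + f_b²) = √(187.7² + 863.8²) = 884 N/mm.
r_n/Ω = (1/2.0) × 0.6 × 480 × (0.707 × 12) = 1222 N/mm → adequate.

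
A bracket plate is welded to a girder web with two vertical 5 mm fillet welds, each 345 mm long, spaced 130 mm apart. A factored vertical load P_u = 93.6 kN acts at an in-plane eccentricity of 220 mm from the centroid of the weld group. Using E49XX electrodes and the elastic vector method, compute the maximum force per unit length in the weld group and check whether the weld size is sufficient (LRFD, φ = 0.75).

E49XX → F_EXX = 490 MPa.
Total weld length L_w = 690 mm. Treat welds as unit-width lines.
Polar moment about centroid: J = 2[d³/12 + d(b/2)²] = 2[345³/12 + 345×65²] = 9759000 mm³.
Direct shear f_v = P/L_w = 93.6×10³ / 690 = 135.7 N/mm (vertical).
Torsion M = P·e = 93.6×10³ × 220 = 20592000 N·mm.
Critical point at (x, y) = (65, 172.5) from centroid. f_tx = M·y/J = 364 N/mm; f_ty = M·x/J = 137.2 N/mm.
Resultant f_max = √[f_tx² + (f_v + f_ty)²] = √[364² + (135.7 + 137.2)²] = 454.9 N/mm.
Capacity per unit length: φr_n = 0.75 × 0.6 × 490 × (0.707 × 5) = 779.5 N/mm.
454.9 ≤ 779.5 → adequate.

f_max ≈ 455 N/mm; adequate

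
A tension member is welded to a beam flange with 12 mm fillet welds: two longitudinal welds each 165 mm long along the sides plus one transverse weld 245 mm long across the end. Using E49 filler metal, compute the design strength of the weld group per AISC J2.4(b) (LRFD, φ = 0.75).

φR_n ≈ 1210 kN

E49XX → F_EXX = 490 MPa.
t_e = 0.707 × 12 = 8.484 mm.
R_nwl = 0.6 × 490 × 8.484 × 330 × 10⁻³ = 823.1 kN (longitudinal, 2 welds).
R_nwt = 0.6 × 490 × 8.484 × 245 × 10⁻³ = 611.1 kN (transverse, base value).
(i) R_nwl + R_nwt = 1434 kN; (ii) 0.85 R_nwl + 1.5 R_nwt = 1616 kN.
R_n = max = 1616 kN [governs: (ii)]; φR_n = 1212 kN.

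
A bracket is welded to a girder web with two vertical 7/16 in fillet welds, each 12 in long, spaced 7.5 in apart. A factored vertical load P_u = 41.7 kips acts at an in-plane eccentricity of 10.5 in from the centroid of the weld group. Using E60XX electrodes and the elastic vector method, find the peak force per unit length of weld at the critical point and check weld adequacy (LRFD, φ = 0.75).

f_max ≈ 6.06 kip/in; adequate

E60XX → F_EXX = 60 ksi.
Total weld length L_w = 24 in. Treat welds as unit-width lines.
Polar moment about centroid: J = 2[d³/12 + d(b/2)²] = 2[12³/12 + 12×3.75²] = 625.5 in³.
Direct shear f_v = P/L_w = 41.7 / 24 = 1.738 kip/in (vertical).
Torsion M = P·e = 41.7 × 10.5 = 437.85 kip·in.
Critical point at (x, y) = (3.75, 6) from centroid. f_tx = M·y/J = 4.2 kip/in; f_ty = M·x/J = 2.625 kip/in.
Resultant f_max = √[f_tx² + (f_v + f_ty)²] = √[4.2² + (1.738 + 2.625)²] = 6.056 kip/in.
Capacity per unit length: φr_n = 0.75 × 0.6 × 60 × (0.707 × 0.4375) = 8.351 kip/in.
6.056 ≤ 8.351 → adequate.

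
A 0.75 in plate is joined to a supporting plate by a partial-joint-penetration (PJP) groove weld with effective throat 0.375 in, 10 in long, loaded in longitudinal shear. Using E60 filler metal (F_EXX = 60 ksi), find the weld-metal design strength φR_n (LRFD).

Effective throat (given) t_e = 0.375 in.
A_we = 0.375 × 10 = 3.75 in².
F_nw = 0.6 F_EXX = 36 ksi.
φR_n = 0.75 × 36 × 3.75 = 101.2 kips.

φR_n ≈ 101 kips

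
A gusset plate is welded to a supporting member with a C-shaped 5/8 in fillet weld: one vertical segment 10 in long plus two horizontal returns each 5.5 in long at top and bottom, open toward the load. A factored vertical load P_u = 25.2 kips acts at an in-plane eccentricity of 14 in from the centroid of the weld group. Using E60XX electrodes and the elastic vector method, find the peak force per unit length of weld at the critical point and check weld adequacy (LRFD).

f_max ≈ 6.17 kip/in; adequate

E60XX → F_EXX = 60 ksi.
Total weld length L_w = 21 in. Treat welds as unit-width lines.
Centroid: x̄ = 2×5.5×2.75 / 21 = 1.44 in from the vertical weld.
Polar moment about centroid: J = I_x + I_y = [10³/12 + 2×5.5×5²] + [10×1.44² + 2(5.5³/12 + 5.5×1.31²)] = 425.7 in³.
Direct shear f_v = P/L_w = 25.2 / 21 = 1.2 kip/in (vertical).
Torsion M = P·e = 25.2 × 14 = 352.8 kip·in.
Critical point at (x, y) = (4.06, 5) from centroid. f_tx = M·y/J = 4.144 kip/in; f_ty = M·x/J = 3.365 kip/in.
Resultant f_max = √[f_tx² + (f_v + f_ty)²] = √[4.144² + (1.2 + 3.365)²] = 6.165 kip/in.
Capacity per unit length: φr_n = 0.75 × 0.6 × 60 × (0.707 × 0.625) = 11.93 kip/in.
6.165 ≤ 11.93 → adequate.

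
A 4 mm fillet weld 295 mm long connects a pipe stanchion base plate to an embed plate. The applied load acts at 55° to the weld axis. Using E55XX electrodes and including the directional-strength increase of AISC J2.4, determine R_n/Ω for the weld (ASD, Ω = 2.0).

R_n/Ω ≈ 189 kN

E55XX → F_EXX = 550 MPa.
t_e = 0.707 × 4 = 2.828 mm; A_we = 2.828 × 295 = 834.3 mm².
Directional factor: 1.0 + 0.5 sin^1.5(55°) = 1.371.
F_nw = 0.6 × 550 × 1.371 = 452.3 MPa.
R_n/Ω = (452.3 × 834.3) / 2.0 × 10⁻³ = 188.7 kN.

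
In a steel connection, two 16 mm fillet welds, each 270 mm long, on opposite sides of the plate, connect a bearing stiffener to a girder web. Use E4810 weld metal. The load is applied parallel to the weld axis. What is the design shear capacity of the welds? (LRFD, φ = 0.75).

φR_n ≈ 1320 kN

E48XX → F_EXX = 480 MPa.
Effective throat t_e = 0.707 × 16 = 11.31 mm.
Total length L = 540 mm; A_we = 11.31 × 540 = 6108 mm².
F_nw = 0.6 F_EXX = 0.6 × 480 = 288 MPa.
φR_n = 0.75 × 288 × 6108 × 10⁻³ = 1319 kN.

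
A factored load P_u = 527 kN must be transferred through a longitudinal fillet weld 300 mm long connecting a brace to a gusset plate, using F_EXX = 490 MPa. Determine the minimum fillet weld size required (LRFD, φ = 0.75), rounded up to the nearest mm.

w = 12 mm

Total weld length L = 300 mm.
Required throat t_e = P_u / (φ × 0.6 F_EXX × L) = 527 / (0.75 × 0.6 × 490 × 300 × 10⁻³) = 7.967 mm.
Required leg w = t_e / 0.707 = 11.27 mm → use 12 mm.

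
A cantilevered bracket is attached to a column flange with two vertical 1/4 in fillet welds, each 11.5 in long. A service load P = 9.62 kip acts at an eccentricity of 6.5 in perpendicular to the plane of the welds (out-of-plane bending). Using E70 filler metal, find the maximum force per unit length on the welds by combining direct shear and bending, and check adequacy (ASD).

f_max ≈ 1.48 kip/in; adequate

E70XX → F_EXX = 70 ksi.
L_w = 2 × 11.5 = 23 in; section modulus (unit throat) S = 2 × L²/6 = 44.08 in².
Direct shear f_v = P/L_w = 9.62/23 = 0.4183 kip/in.
Moment M = P × e = 9.62 × 6.5 = 62.53 kip·in; bending f_b = M/S = 1.418 kip/in.
f_max = √(f_v² + f_b²) = √(0.4183² + 1.418²) = 1.479 kip/in.
r_n/Ω = (1/2.0) × 0.6 × 70 × (0.707 × 0.25) = 3.712 kip/in → adequate.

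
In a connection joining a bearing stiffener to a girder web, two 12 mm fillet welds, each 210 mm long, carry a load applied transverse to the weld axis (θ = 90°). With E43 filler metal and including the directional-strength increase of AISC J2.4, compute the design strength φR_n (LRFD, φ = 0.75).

φR_n ≈ 1030 kN

E43XX → F_EXX = 430 MPa.
t_e = 0.707 × 12 = 8.484 mm; A_we = 8.484 × 420 = 3563 mm².
Directional factor: 1.0 + 0.5 sin^1.5(90°) = 1.5.
F_nw = 0.6 × 430 × 1.5 = 387 MPa.
φR_n = 0.75 × 387 × 3563 × 10⁻³ = 1034 kN.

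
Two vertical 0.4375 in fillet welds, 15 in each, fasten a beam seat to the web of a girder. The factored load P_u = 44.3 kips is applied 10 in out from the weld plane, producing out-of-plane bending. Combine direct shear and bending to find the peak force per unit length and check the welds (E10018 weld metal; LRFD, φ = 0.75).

f_max ≈ 6.09 kip/in; adequate

E100XX → F_EXX = 100 ksi.
L_w = 2 × 15 = 30 in; section modulus (unit throat) S = 2 × L²/6 = 75 in².
Direct shear f_v = P/L_w = 44.3/30 = 1.477 kip/in.
Moment M = P × e = 44.3 × 10 = 443 kip·in; bending f_b = M/S = 5.907 kip/in.
f_max = √(f_v² + f_b²) = √(1.477² + 5.907²) = 6.088 kip/in.
φr_n = 0.75 × 0.6 × 100 × (0.707 × 0.4375) = 13.92 kip/in → adequate.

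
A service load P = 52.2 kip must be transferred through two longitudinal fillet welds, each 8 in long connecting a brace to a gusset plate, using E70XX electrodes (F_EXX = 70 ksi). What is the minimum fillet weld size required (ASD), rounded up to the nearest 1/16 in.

w = 1/4 in

Total weld length L = 16 in.
Required throat t_e = P × Ω / (0.6 F_EXX × L) = 52.2 × 2.0 / (0.6 × 70 × 16) = 0.1554 in.
Required leg w = t_e / 0.707 = 0.2197 in → use 1/4 in.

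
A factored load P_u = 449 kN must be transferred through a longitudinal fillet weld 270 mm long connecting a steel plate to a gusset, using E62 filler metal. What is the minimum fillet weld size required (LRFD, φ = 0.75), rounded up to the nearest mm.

E62XX → F_EXX = 620 MPa.
Total weld length L = 270 mm.
Required throat t_e = P_u / (φ × 0.6 F_EXX × L) = 449 / (0.75 × 0.6 × 620 × 270 × 10⁻³) = 5.96 mm.
Required leg w = t_e / 0.707 = 8.431 mm → use 9 mm.

w = 9 mm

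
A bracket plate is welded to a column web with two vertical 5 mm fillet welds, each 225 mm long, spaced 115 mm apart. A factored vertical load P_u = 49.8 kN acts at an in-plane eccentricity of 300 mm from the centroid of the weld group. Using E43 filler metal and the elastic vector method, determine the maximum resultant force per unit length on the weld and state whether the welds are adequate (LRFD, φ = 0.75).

E43XX → F_EXX = 430 MPa.
Total weld length L_w = 450 mm. Treat welds as unit-width lines.
Polar moment about centroid: J = 2[d³/12 + d(b/2)²] = 2[225³/12 + 225×57.5²] = 3386000 mm³.
Direct shear f_v = P/L_w = 49.8×10³ / 450 = 110.7 N/mm (vertical).
Torsion M = P·e = 49.8×10³ × 300 = 14940000 N·mm.
Critical point at (x, y) = (57.5, 112.5) from centroid. f_tx = M·y/J = 496.3 N/mm; f_ty = M·x/J = 253.7 N/mm.
Resultant f_max = √[f_tx² + (f_v + f_ty)²] = √[496.3² + (110.7 + 253.7)²] = 615.7 N/mm.
Capacity per unit length: φr_n = 0.75 × 0.6 × 430 × (0.707 × 5) = 684 N/mm.
615.7 ≤ 684 → adequate.

f_max ≈ 616 N/mm; adequate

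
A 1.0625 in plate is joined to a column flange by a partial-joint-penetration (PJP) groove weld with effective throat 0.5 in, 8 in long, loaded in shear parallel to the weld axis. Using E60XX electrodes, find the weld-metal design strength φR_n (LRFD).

φR_n ≈ 108 kip

E60XX → F_EXX = 60 ksi.
Effective throat (given) t_e = 0.5 in.
A_we = 0.5 × 8 = 4 in².
F_nw = 0.6 F_EXX = 36 ksi.
φR_n = 0.75 × 36 × 4 = 108 kip.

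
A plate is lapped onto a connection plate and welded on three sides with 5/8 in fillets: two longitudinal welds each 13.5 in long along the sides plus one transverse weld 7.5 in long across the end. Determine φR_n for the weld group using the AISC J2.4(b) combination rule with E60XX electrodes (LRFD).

φR_n ≈ 412 kips

E60XX → F_EXX = 60 ksi.
t_e = 0.707 × 0.625 = 0.4419 in.
R_nwl = 0.6 × 60 × 0.4419 × 27 = 429.5 kips (longitudinal, 2 welds).
R_nwt = 0.6 × 60 × 0.4419 × 7.5 = 119.3 kips (transverse, base value).
(i) R_nwl + R_nwt = 548.8 kips; (ii) 0.85 R_nwl + 1.5 R_nwt = 544 kips.
R_n = max = 548.8 kips [governs: (i)]; φR_n = 411.6 kips.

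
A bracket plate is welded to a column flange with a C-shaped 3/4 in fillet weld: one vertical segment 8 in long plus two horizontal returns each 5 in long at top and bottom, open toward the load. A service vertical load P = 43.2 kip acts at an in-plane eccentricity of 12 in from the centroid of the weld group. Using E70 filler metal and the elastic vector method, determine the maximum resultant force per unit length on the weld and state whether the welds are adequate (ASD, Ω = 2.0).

E70XX → F_EXX = 70 ksi.
Total weld length L_w = 18 in. Treat welds as unit-width lines.
Centroid: x̄ = 2×5×2.5 / 18 = 1.389 in from the vertical weld.
Polar moment about centroid: J = I_x + I_y = [8³/12 + 2×5×4²] + [8×1.389² + 2(5³/12 + 5×1.111²)] = 251.3 in³.
Direct shear f_v = P/L_w = 43.2 / 18 = 2.4 kip/in (vertical).
Torsion M = P·e = 43.2 × 12 = 518.4 kip·in.
Critical point at (x, y) = (3.611, 4) from centroid. f_tx = M·y/J = 8.252 kip/in; f_ty = M·x/J = 7.45 kip/in.
Resultant f_max = √[f_tx² + (f_v + f_ty)²] = √[8.252² + (2.4 + 7.45)²] = 12.85 kip/in.
Capacity per unit length: r_n/Ω = (1/2.0) × 0.6 × 70 × (0.707 × 0.75) = 11.14 kip/in.
12.85 > 11.14 → NOT adequate.

f_max ≈ 12.8 kip/in; NOT adequate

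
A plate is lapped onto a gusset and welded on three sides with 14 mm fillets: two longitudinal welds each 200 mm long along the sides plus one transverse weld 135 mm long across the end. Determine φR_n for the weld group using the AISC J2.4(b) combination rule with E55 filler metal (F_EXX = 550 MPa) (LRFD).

φR_n ≈ 1330 kN

t_e = 0.707 × 14 = 9.898 mm.
R_nwl = 0.6 × 550 × 9.898 × 400 × 10⁻³ = 1307 kN (longitudinal, 2 welds).
R_nwt = 0.6 × 550 × 9.898 × 135 × 10⁻³ = 441 kN (transverse, base value).
(i) R_nwl + R_nwt = 1747 kN; (ii) 0.85 R_nwl + 1.5 R_nwt = 1772 kN.
R_n = max = 1772 kN [governs: (ii)]; φR_n = 1329 kN.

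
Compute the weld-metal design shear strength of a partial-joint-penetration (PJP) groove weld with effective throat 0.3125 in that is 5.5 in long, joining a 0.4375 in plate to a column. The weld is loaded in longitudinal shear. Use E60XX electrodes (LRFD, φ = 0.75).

E60XX → F_EXX = 60 ksi.
Effective throat (given) t_e = 0.3125 in.
A_we = 0.3125 × 5.5 = 1.719 in².
F_nw = 0.6 F_EXX = 36 ksi.
φR_n = 0.75 × 36 × 1.719 = 46.41 kips.

φR_n ≈ 46.4 kips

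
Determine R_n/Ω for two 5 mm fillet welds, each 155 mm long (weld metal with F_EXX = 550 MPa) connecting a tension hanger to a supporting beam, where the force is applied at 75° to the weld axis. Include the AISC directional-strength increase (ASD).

R_n/Ω ≈ 267 kN

t_e = 0.707 × 5 = 3.535 mm; A_we = 3.535 × 310 = 1096 mm².
Directional factor: 1.0 + 0.5 sin^1.5(75°) = 1.475.
F_nw = 0.6 × 550 × 1.475 = 486.6 MPa.
R_n/Ω = (486.6 × 1096) / 2.0 × 10⁻³ = 266.6 kN.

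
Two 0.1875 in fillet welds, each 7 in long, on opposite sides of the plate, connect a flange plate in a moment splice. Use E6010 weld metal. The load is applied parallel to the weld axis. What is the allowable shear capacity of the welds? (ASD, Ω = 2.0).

R_n/Ω ≈ 33.4 kips

E60XX → F_EXX = 60 ksi.
Effective throat t_e = 0.707 × 0.1875 = 0.1326 in.
Total length L = 14 in; A_we = 0.1326 × 14 = 1.856 in².
F_nw = 0.6 F_EXX = 0.6 × 60 = 36 ksi.
R_n = 36 × 1.856 = 66.81 kips; R_n/Ω = 66.81/2.0 = 33.41 kips.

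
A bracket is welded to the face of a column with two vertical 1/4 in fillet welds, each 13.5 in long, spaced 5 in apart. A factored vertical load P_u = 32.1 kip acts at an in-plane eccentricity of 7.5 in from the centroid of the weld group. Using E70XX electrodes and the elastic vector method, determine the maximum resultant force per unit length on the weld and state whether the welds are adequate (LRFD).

f_max ≈ 3.58 kip/in; adequate

E70XX → F_EXX = 70 ksi.
Total weld length L_w = 27 in. Treat welds as unit-width lines.
Polar moment about centroid: J = 2[d³/12 + d(b/2)²] = 2[13.5³/12 + 13.5×2.5²] = 578.8 in³.
Direct shear f_v = P/L_w = 32.1 / 27 = 1.189 kip/in (vertical).
Torsion M = P·e = 32.1 × 7.5 = 240.75 kip·in.
Critical point at (x, y) = (2.5, 6.75) from centroid. f_tx = M·y/J = 2.808 kip/in; f_ty = M·x/J = 1.04 kip/in.
Resultant f_max = √[f_tx² + (f_v + f_ty)²] = √[2.808² + (1.189 + 1.04)²] = 3.585 kip/in.
Capacity per unit length: φr_n = 0.75 × 0.6 × 70 × (0.707 × 0.25) = 5.568 kip/in.
3.585 ≤ 5.568 → adequate.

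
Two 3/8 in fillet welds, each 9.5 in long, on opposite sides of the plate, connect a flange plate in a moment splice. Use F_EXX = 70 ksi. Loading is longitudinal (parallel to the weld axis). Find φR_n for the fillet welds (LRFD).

Effective throat t_e = 0.707 × 0.375 = 0.2651 in.
Total length L = 19 in; A_we = 0.2651 × 19 = 5.037 in².
F_nw = 0.6 F_EXX = 0.6 × 70 = 42 ksi.
φR_n = 0.75 × 42 × 5.037 = 158.7 kip.

φR_n ≈ 159 kip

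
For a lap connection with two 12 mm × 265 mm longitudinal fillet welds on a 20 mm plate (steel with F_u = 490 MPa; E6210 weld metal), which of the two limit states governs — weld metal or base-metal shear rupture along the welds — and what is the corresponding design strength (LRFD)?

E62XX → F_EXX = 620 MPa.
t_e = 0.707 × 12 = 8.484 mm; L = 530 mm.
Weld metal: φR_n = 0.75 × 0.6 × 620 × 8.484 × 530 × 10⁻³ = 1255 kN.
Base metal (shear rupture): φR_n = 0.75 × 0.6 × 490 × 20 × 530 × 10⁻³ = 2337 kN.
Governing: weld metal.

φR_n ≈ 1250 kN (weld metal governs)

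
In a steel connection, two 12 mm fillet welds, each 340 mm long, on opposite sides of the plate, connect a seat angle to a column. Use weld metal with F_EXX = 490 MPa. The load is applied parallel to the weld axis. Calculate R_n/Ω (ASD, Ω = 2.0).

Effective throat t_e = 0.707 × 12 = 8.484 mm.
Total length L = 680 mm; A_we = 8.484 × 680 = 5769 mm².
F_nw = 0.6 F_EXX = 0.6 × 490 = 294 MPa.
R_n = 294 × 5769 × 10⁻³ = 1696 kN; R_n/Ω = 1696/2.0 = 848.1 kN.

R_n/Ω ≈ 848 kN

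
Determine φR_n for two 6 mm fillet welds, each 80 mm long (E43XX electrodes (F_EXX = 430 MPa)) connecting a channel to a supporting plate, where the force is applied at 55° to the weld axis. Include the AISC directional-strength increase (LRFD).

φR_n ≈ 180 kN

t_e = 0.707 × 6 = 4.242 mm; A_we = 4.242 × 160 = 678.7 mm².
Directional factor: 1.0 + 0.5 sin^1.5(55°) = 1.371.
F_nw = 0.6 × 430 × 1.371 = 353.6 MPa.
φR_n = 0.75 × 353.6 × 678.7 × 10⁻³ = 180 kN.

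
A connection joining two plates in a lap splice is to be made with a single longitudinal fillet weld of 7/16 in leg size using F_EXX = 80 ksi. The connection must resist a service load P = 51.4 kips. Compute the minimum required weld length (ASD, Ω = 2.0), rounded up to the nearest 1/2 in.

Throat t_e = 0.707 × 0.4375 = 0.3093 in.
r_n/Ω = (0.6 × 80 × 0.3093) / 2.0 = 7.423 kip/in.
L_req = P / (r_n/Ω) = 51.4 / 7.423 = 6.924 in total.
Round up → use L = 7 in.

L = 7 in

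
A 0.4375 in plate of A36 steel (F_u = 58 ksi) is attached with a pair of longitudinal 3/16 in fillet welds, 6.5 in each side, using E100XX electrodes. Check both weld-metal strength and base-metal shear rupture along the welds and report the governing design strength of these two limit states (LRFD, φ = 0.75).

φR_n ≈ 77.5 kip (weld metal governs)

E100XX → F_EXX = 100 ksi.
t_e = 0.707 × 0.1875 = 0.1326 in; L = 13 in.
Weld metal: φR_n = 0.75 × 0.6 × 100 × 0.1326 × 13 = 77.55 kip.
Base metal (shear rupture): φR_n = 0.75 × 0.6 × 58 × 0.4375 × 13 = 148.4 kip.
Governing: weld metal.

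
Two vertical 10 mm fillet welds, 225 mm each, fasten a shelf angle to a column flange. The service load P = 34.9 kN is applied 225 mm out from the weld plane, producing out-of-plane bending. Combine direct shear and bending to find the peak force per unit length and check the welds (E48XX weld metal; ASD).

E48XX → F_EXX = 480 MPa.
L_w = 2 × 225 = 450 mm; section modulus (unit throat) S = 2 × L²/6 = 16880 mm².
Direct shear f_v = P/L_w = 34.9×10³/450 = 77.56 N/mm.
Moment M = P × e = 34.9×10³ × 225 = 7852500 N·mm; bending f_b = M/S = 465.3 N/mm.
f_max = √(f_v² + f_b²) = √(77.56² + 465.3²) = 471.8 N/mm.
r_n/Ω = (1/2.0) × 0.6 × 480 × (0.707 × 10) = 1018 N/mm → adequate.

f_max ≈ 472 N/mm; adequate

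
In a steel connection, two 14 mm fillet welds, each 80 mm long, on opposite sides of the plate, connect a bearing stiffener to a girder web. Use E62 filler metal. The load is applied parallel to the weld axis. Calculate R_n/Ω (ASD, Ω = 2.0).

R_n/Ω ≈ 295 kN

E62XX → F_EXX = 620 MPa.
Effective throat t_e = 0.707 × 14 = 9.898 mm.
Total length L = 160 mm; A_we = 9.898 × 160 = 1584 mm².
F_nw = 0.6 F_EXX = 0.6 × 620 = 372 MPa.
R_n = 372 × 1584 × 10⁻³ = 589.1 kN; R_n/Ω = 589.1/2.0 = 294.6 kN.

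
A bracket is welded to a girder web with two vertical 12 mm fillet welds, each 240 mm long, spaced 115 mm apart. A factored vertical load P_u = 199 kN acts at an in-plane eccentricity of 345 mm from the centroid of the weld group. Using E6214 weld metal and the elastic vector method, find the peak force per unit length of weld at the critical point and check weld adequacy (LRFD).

f_max ≈ 2550 N/mm; NOT adequate

E62XX → F_EXX = 620 MPa.
Total weld length L_w = 480 mm. Treat welds as unit-width lines.
Polar moment about centroid: J = 2[d³/12 + d(b/2)²] = 2[240³/12 + 240×57.5²] = 3891000 mm³.
Direct shear f_v = P/L_w = 199×10³ / 480 = 414.6 N/mm (vertical).
Torsion M = P·e = 199×10³ × 345 = 68655000 N·mm.
Critical point at (x, y) = (57.5, 120) from centroid. f_tx = M·y/J = 2117 N/mm; f_ty = M·x/J = 1015 N/mm.
Resultant f_max = √[f_tx² + (f_v + f_ty)²] = √[2117² + (414.6 + 1015)²] = 2555 N/mm.
Capacity per unit length: φr_n = 0.75 × 0.6 × 620 × (0.707 × 12) = 2367 N/mm.
2555 > 2367 → NOT adequate.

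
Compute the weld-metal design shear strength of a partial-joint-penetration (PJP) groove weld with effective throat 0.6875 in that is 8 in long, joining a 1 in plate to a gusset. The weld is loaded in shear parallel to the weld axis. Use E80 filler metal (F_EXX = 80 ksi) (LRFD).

φR_n ≈ 198 kips

Effective throat (given) t_e = 0.6875 in.
A_we = 0.6875 × 8 = 5.5 in².
F_nw = 0.6 F_EXX = 48 ksi.
φR_n = 0.75 × 48 × 5.5 = 198 kips.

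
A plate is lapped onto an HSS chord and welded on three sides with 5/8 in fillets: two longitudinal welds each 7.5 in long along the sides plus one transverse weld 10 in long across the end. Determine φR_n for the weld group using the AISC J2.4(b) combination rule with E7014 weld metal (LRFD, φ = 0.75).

φR_n ≈ 386 kips

E70XX → F_EXX = 70 ksi.
t_e = 0.707 × 0.625 = 0.4419 in.
R_nwl = 0.6 × 70 × 0.4419 × 15 = 278.4 kips (longitudinal, 2 welds).
R_nwt = 0.6 × 70 × 0.4419 × 10 = 185.6 kips (transverse, base value).
(i) R_nwl + R_nwt = 464 kips; (ii) 0.85 R_nwl + 1.5 R_nwt = 515 kips.
R_n = max = 515 kips [governs: (ii)]; φR_n = 386.3 kips.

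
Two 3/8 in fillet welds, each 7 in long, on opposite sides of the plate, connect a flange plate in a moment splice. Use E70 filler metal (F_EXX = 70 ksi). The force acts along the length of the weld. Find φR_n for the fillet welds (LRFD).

φR_n ≈ 117 kip

Effective throat t_e = 0.707 × 0.375 = 0.2651 in.
Total length L = 14 in; A_we = 0.2651 × 14 = 3.712 in².
F_nw = 0.6 F_EXX = 0.6 × 70 = 42 ksi.
φR_n = 0.75 × 42 × 3.712 = 116.9 kip.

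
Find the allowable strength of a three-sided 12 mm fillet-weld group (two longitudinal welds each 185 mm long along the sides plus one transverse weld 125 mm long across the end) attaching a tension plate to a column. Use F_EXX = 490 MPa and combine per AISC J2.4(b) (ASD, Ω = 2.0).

t_e = 0.707 × 12 = 8.484 mm.
R_nwl = 0.6 × 490 × 8.484 × 370 × 10⁻³ = 922.9 kN (longitudinal, 2 welds).
R_nwt = 0.6 × 490 × 8.484 × 125 × 10⁻³ = 311.8 kN (transverse, base value).
(i) R_nwl + R_nwt = 1235 kN; (ii) 0.85 R_nwl + 1.5 R_nwt = 1252 kN.
R_n = max = 1252 kN [governs: (ii)]; R_n/Ω = 626.1 kN.

R_n/Ω ≈ 626 kN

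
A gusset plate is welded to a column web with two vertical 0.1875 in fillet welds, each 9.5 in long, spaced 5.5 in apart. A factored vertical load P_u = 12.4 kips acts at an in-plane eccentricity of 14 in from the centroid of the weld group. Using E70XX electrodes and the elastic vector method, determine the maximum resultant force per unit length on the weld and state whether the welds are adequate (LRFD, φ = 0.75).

f_max ≈ 3.7 kip/in; adequate

E70XX → F_EXX = 70 ksi.
Total weld length L_w = 19 in. Treat welds as unit-width lines.
Polar moment about centroid: J = 2[d³/12 + d(b/2)²] = 2[9.5³/12 + 9.5×2.75²] = 286.6 in³.
Direct shear f_v = P/L_w = 12.4 / 19 = 0.6526 kip/in (vertical).
Torsion M = P·e = 12.4 × 14 = 173.6 kip·in.
Critical point at (x, y) = (2.75, 4.75) from centroid. f_tx = M·y/J = 2.877 kip/in; f_ty = M·x/J = 1.666 kip/in.
Resultant f_max = √[f_tx² + (f_v + f_ty)²] = √[2.877² + (0.6526 + 1.666)²] = 3.695 kip/in.
Capacity per unit length: φr_n = 0.75 × 0.6 × 70 × (0.707 × 0.1875) = 4.176 kip/in.
3.695 ≤ 4.176 → adequate.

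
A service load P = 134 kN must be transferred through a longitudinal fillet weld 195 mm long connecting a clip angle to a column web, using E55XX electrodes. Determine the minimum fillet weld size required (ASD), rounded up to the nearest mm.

w = 6 mm

E55XX → F_EXX = 550 MPa.
Total weld length L = 195 mm.
Required throat t_e = P × Ω / (0.6 F_EXX × L) = 134 × 2.0 / (0.6 × 550 × 195 × 10⁻³) = 4.165 mm.
Required leg w = t_e / 0.707 = 5.891 mm → use 6 mm.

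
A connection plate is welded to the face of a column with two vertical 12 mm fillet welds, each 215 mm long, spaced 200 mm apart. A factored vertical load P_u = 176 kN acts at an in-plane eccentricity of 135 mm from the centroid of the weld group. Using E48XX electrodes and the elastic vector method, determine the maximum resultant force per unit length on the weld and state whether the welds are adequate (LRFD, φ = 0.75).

E48XX → F_EXX = 480 MPa.
Total weld length L_w = 430 mm. Treat welds as unit-width lines.
Polar moment about centroid: J = 2[d³/12 + d(b/2)²] = 2[215³/12 + 215×100²] = 5956000 mm³.
Direct shear f_v = P/L_w = 176×10³ / 430 = 409.3 N/mm (vertical).
Torsion M = P·e = 176×10³ × 135 = 23760000 N·mm.
Critical point at (x, y) = (100, 107.5) from centroid. f_tx = M·y/J = 428.8 N/mm; f_ty = M·x/J = 398.9 N/mm.
Resultant f_max = √[f_tx² + (f_v + f_ty)²] = √[428.8² + (409.3 + 398.9)²] = 914.9 N/mm.
Capacity per unit length: φr_n = 0.75 × 0.6 × 480 × (0.707 × 12) = 1833 N/mm.
914.9 ≤ 1833 → adequate.

f_max ≈ 915 N/mm; adequate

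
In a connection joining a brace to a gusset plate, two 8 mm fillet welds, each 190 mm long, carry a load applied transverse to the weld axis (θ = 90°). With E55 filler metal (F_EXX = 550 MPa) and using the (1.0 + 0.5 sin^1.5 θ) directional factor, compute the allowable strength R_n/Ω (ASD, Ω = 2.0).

t_e = 0.707 × 8 = 5.656 mm; A_we = 5.656 × 380 = 2149 mm².
Directional factor: 1.0 + 0.5 sin^1.5(90°) = 1.5.
F_nw = 0.6 × 550 × 1.5 = 495 MPa.
R_n/Ω = (495 × 2149) / 2.0 × 10⁻³ = 531.9 kN.

R_n/Ω ≈ 532 kN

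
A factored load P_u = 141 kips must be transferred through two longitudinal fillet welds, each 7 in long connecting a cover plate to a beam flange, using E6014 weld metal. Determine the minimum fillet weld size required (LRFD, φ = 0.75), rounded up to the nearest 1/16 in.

w = 9/16 in

E60XX → F_EXX = 60 ksi.
Total weld length L = 14 in.
Required throat t_e = P_u / (φ × 0.6 F_EXX × L) = 141 / (0.75 × 0.6 × 60 × 14) = 0.373 in.
Required leg w = t_e / 0.707 = 0.5276 in → use 9/16 in.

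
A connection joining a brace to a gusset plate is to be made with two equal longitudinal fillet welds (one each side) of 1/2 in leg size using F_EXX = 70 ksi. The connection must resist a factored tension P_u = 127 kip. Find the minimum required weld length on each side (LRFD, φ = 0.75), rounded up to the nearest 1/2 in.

Throat t_e = 0.707 × 0.5 = 0.3535 in.
φr_n = 0.75 × 0.6 × 70 × 0.3535 = 11.14 kip/in.
L_req = P_u / φr_n = 127 / 11.14 = 11.41 in total.
Per side: 11.41 / 2 = 5.703 in.
Round up → use L = 6 in on each side.

L = 6 in on each side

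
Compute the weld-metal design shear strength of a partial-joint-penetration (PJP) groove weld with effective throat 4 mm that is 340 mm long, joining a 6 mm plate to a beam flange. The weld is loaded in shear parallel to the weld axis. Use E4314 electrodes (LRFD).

φR_n ≈ 263 kN

E43XX → F_EXX = 430 MPa.
Effective throat (given) t_e = 4 mm.
A_we = 4 × 340 = 1360 mm².
F_nw = 0.6 F_EXX = 258 MPa.
φR_n = 0.75 × 258 × 1360 × 10⁻³ = 263.2 kN.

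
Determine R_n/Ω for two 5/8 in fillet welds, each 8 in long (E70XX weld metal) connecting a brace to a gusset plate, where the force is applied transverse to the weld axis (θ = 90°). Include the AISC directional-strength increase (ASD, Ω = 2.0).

E70XX → F_EXX = 70 ksi.
t_e = 0.707 × 0.625 = 0.4419 in; A_we = 0.4419 × 16 = 7.07 in².
Directional factor: 1.0 + 0.5 sin^1.5(90°) = 1.5.
F_nw = 0.6 × 70 × 1.5 = 63 ksi.
R_n/Ω = (63 × 7.07) / 2.0 = 222.7 kip.

R_n/Ω ≈ 223 kip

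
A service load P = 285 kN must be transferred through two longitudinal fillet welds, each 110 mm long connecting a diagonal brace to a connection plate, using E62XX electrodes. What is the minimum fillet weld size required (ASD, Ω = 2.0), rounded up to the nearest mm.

E62XX → F_EXX = 620 MPa.
Total weld length L = 220 mm.
Required throat t_e = P × Ω / (0.6 F_EXX × L) = 285 × 2.0 / (0.6 × 620 × 220 × 10⁻³) = 6.965 mm.
Required leg w = t_e / 0.707 = 9.851 mm → use 10 mm.

w = 10 mm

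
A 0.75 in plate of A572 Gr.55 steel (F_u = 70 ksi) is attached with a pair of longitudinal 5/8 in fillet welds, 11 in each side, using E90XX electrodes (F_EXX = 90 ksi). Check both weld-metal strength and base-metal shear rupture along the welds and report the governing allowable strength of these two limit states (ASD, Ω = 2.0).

R_n/Ω ≈ 262 kips (weld metal governs)

t_e = 0.707 × 0.625 = 0.4419 in; L = 22 in.
Weld metal: R_n/Ω = (1/2.0) × 0.6 × 90 × 0.4419 × 22 = 262.5 kips.
Base metal (shear rupture): R_n/Ω = (1/2.0) × 0.6 × 70 × 0.75 × 22 = 346.5 kips.
Governing: weld metal.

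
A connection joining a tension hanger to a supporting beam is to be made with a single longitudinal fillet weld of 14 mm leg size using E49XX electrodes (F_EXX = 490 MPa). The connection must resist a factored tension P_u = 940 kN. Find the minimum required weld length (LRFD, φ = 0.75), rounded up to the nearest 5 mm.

Throat t_e = 0.707 × 14 = 9.898 mm.
φr_n = 0.75 × 0.6 × 490 × 9.898 × 10⁻³ = 2.183 kN/mm.
L_req = P_u / φr_n = 940 / 2.183 = 430.7 mm total.
Round up → use L = 435 mm.

L = 435 mm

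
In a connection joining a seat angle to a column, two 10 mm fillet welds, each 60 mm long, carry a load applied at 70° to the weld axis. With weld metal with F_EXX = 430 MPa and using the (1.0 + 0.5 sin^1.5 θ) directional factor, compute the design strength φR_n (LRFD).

φR_n ≈ 239 kN

t_e = 0.707 × 10 = 7.07 mm; A_we = 7.07 × 120 = 848.4 mm².
Directional factor: 1.0 + 0.5 sin^1.5(70°) = 1.455.
F_nw = 0.6 × 430 × 1.455 = 375.5 MPa.
φR_n = 0.75 × 375.5 × 848.4 × 10⁻³ = 238.9 kN.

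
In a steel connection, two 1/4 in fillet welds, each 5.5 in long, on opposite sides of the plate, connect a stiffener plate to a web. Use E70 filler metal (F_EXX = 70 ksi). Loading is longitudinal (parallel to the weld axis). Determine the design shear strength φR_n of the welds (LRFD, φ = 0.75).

Effective throat t_e = 0.707 × 0.25 = 0.1767 in.
Total length L = 11 in; A_we = 0.1767 × 11 = 1.944 in².
F_nw = 0.6 F_EXX = 0.6 × 70 = 42 ksi.
φR_n = 0.75 × 42 × 1.944 = 61.24 kips.

φR_n ≈ 61.2 kips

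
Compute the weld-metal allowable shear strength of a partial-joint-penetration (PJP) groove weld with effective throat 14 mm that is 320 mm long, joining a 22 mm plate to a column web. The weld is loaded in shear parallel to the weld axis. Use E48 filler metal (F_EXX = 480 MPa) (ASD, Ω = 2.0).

Effective throat (given) t_e = 14 mm.
A_we = 14 × 320 = 4480 mm².
F_nw = 0.6 F_EXX = 288 MPa.
R_n/Ω = (288 × 4480) / 2.0 × 10⁻³ = 645.1 kN.

R_n/Ω ≈ 645 kN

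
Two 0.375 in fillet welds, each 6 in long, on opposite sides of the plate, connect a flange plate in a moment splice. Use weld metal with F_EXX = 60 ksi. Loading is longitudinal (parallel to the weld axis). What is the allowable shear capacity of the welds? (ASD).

Effective throat t_e = 0.707 × 0.375 = 0.2651 in.
Total length L = 12 in; A_we = 0.2651 × 12 = 3.181 in².
F_nw = 0.6 F_EXX = 0.6 × 60 = 36 ksi.
R_n = 36 × 3.181 = 114.5 kip; R_n/Ω = 114.5/2.0 = 57.27 kip.

R_n/Ω ≈ 57.3 kip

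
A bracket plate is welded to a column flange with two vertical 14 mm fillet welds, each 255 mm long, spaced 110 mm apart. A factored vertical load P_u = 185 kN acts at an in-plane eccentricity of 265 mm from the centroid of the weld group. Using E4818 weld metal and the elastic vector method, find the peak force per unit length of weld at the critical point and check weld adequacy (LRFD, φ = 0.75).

f_max ≈ 1760 N/mm; adequate

E48XX → F_EXX = 480 MPa.
Total weld length L_w = 510 mm. Treat welds as unit-width lines.
Polar moment about centroid: J = 2[d³/12 + d(b/2)²] = 2[255³/12 + 255×55²] = 4306000 mm³.
Direct shear f_v = P/L_w = 185×10³ / 510 = 362.7 N/mm (vertical).
Torsion M = P·e = 185×10³ × 265 = 49025000 N·mm.
Critical point at (x, y) = (55, 127.5) from centroid. f_tx = M·y/J = 1452 N/mm; f_ty = M·x/J = 626.1 N/mm.
Resultant f_max = √[f_tx² + (f_v + f_ty)²] = √[1452² + (362.7 + 626.1)²] = 1756 N/mm.
Capacity per unit length: φr_n = 0.75 × 0.6 × 480 × (0.707 × 14) = 2138 N/mm.
1756 ≤ 2138 → adequate.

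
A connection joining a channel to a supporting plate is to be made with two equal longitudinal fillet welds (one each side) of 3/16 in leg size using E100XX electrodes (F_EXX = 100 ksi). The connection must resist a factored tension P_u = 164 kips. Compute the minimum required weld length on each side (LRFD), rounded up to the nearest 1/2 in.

L = 14 in on each side

Throat t_e = 0.707 × 0.1875 = 0.1326 in.
φr_n = 0.75 × 0.6 × 100 × 0.1326 = 5.965 kips/in.
L_req = P_u / φr_n = 164 / 5.965 = 27.49 in total.
Per side: 27.49 / 2 = 13.75 in.
Round up → use L = 14 in on each side.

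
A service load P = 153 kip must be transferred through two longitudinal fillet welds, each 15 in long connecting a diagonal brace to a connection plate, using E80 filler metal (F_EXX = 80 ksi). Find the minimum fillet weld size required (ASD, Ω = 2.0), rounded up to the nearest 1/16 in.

Total weld length L = 30 in.
Required throat t_e = P × Ω / (0.6 F_EXX × L) = 153 × 2.0 / (0.6 × 80 × 30) = 0.2125 in.
Required leg w = t_e / 0.707 = 0.3006 in → use 5/16 in.

w = 5/16 in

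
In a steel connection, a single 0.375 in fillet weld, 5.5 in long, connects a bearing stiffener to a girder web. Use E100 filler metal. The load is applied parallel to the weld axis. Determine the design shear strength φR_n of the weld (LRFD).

φR_n ≈ 65.6 kip

E100XX → F_EXX = 100 ksi.
Effective throat t_e = 0.707 × 0.375 = 0.2651 in.
Total length L = 5.5 in; A_we = 0.2651 × 5.5 = 1.458 in².
F_nw = 0.6 F_EXX = 0.6 × 100 = 60 ksi.
φR_n = 0.75 × 60 × 1.458 = 65.62 kip.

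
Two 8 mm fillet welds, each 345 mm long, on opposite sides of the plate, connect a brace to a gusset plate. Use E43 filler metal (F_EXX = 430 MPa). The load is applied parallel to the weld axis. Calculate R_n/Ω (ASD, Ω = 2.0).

Effective throat t_e = 0.707 × 8 = 5.656 mm.
Total length L = 690 mm; A_we = 5.656 × 690 = 3903 mm².
F_nw = 0.6 F_EXX = 0.6 × 430 = 258 MPa.
R_n = 258 × 3903 × 10⁻³ = 1007 kN; R_n/Ω = 1007/2.0 = 503.4 kN.

R_n/Ω ≈ 503 kN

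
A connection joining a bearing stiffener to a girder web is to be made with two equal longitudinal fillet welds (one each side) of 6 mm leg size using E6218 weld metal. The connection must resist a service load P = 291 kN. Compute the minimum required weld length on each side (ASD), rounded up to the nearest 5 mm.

L = 185 mm on each side

E62XX → F_EXX = 620 MPa.
Throat t_e = 0.707 × 6 = 4.242 mm.
r_n/Ω = (0.6 × 620 × 4.242) / 2.0 = 789 N/mm = 0.789 kN/mm.
L_req = P / (r_n/Ω) = 291 / 0.789 = 368.8 mm total.
Per side: 368.8 / 2 = 184.4 mm.
Round up → use L = 185 mm on each side.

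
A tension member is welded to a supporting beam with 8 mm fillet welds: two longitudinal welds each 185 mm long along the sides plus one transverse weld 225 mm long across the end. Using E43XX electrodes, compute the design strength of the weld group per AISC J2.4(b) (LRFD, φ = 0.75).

E43XX → F_EXX = 430 MPa.
t_e = 0.707 × 8 = 5.656 mm.
R_nwl = 0.6 × 430 × 5.656 × 370 × 10⁻³ = 539.9 kN (longitudinal, 2 welds).
R_nwt = 0.6 × 430 × 5.656 × 225 × 10⁻³ = 328.3 kN (transverse, base value).
(i) R_nwl + R_nwt = 868.3 kN; (ii) 0.85 R_nwl + 1.5 R_nwt = 951.4 kN.
R_n = max = 951.4 kN [governs: (ii)]; φR_n = 713.6 kN.

φR_n ≈ 714 kN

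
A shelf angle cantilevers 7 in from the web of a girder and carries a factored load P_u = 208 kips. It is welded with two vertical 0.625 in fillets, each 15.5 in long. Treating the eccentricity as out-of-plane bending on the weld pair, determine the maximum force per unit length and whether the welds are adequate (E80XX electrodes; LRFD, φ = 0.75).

E80XX → F_EXX = 80 ksi.
L_w = 2 × 15.5 = 31 in; section modulus (unit throat) S = 2 × L²/6 = 80.08 in².
Direct shear f_v = P/L_w = 208/31 = 6.71 kip/in.
Moment M = P × e = 208 × 7 = 1456 kip·in; bending f_b = M/S = 18.18 kip/in.
f_max = √(f_v² + f_b²) = √(6.71² + 18.18²) = 19.38 kip/in.
φr_n = 0.75 × 0.6 × 80 × (0.707 × 0.625) = 15.91 kip/in → NOT adequate.

f_max ≈ 19.4 kip/in; NOT adequate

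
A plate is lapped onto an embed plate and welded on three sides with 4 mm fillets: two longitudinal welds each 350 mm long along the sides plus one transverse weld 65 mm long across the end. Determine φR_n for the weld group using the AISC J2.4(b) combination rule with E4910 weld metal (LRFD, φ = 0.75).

E49XX → F_EXX = 490 MPa.
t_e = 0.707 × 4 = 2.828 mm.
R_nwl = 0.6 × 490 × 2.828 × 700 × 10⁻³ = 582 kN (longitudinal, 2 welds).
R_nwt = 0.6 × 490 × 2.828 × 65 × 10⁻³ = 54.04 kN (transverse, base value).
(i) R_nwl + R_nwt = 636 kN; (ii) 0.85 R_nwl + 1.5 R_nwt = 575.8 kN.
R_n = max = 636 kN [governs: (i)]; φR_n = 477 kN.

φR_n ≈ 477 kN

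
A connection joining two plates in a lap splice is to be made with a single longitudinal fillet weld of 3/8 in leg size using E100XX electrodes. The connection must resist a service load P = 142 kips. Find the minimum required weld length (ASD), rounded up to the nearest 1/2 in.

E100XX → F_EXX = 100 ksi.
Throat t_e = 0.707 × 0.375 = 0.2651 in.
r_n/Ω = (0.6 × 100 × 0.2651) / 2.0 = 7.954 kip/in.
L_req = P / (r_n/Ω) = 142 / 7.954 = 17.85 in total.
Round up → use L = 18 in.

L = 18 in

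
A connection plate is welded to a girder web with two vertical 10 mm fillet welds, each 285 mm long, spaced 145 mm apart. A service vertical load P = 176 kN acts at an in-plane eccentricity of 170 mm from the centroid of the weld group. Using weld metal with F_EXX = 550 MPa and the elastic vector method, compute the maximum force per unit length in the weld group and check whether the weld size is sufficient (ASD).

f_max ≈ 882 N/mm; adequate

Total weld length L_w = 570 mm. Treat welds as unit-width lines.
Polar moment about centroid: J = 2[d³/12 + d(b/2)²] = 2[285³/12 + 285×72.5²] = 6854000 mm³.
Direct shear f_v = P/L_w = 176×10³ / 570 = 308.8 N/mm (vertical).
Torsion M = P·e = 176×10³ × 170 = 29920000 N·mm.
Critical point at (x, y) = (72.5, 142.5) from centroid. f_tx = M·y/J = 622 N/mm; f_ty = M·x/J = 316.5 N/mm.
Resultant f_max = √[f_tx² + (f_v + f_ty)²] = √[622² + (308.8 + 316.5)²] = 882 N/mm.
Capacity per unit length: r_n/Ω = (1/2.0) × 0.6 × 550 × (0.707 × 10) = 1167 N/mm.
882 ≤ 1167 → adequate.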